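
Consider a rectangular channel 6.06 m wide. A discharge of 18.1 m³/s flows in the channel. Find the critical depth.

For a rectangular channel, critical depth y_c = (q²/g)^(1/3) where q = Q/b = 18.1/6.06 = 2.987 m²/s.
So y_c = (2.987²/9.81)^(1/3) = 0.969 m.

y_c = 0.969 m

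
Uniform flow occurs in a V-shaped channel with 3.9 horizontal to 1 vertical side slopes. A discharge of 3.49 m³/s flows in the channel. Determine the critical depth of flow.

At critical depth, Q² T / (g A³) = 1, i.e. A³/T = Q²/g = 3.49²/9.81 = 1.242.
Trying y = 0.812 m: A³/T = 2.685 — too large.
Trying y = 0.54 m: A³/T = 0.3492 — too small.
Trying y = 0.696 m: A³/T = 1.242 — close enough.

y_c = 0.696 m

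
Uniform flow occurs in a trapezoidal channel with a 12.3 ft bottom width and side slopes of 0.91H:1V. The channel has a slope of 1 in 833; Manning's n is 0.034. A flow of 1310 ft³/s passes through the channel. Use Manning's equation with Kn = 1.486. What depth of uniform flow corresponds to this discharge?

y_n = 11.5 ft

Manning's equation rearranged: A R^(2/3) = nQ / (1.486·√S) = 0.034 × 1310 / (1.486 × √0.0012) = 865.1.
Try y = 14.6 ft: A R^(2/3) = 1395 — over.
Try y = 11.5 ft: A R^(2/3) = 867.6 — matches.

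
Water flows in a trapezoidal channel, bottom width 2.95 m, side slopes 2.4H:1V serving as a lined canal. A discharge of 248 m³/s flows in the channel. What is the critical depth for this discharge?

y_c = 4.09 m

At critical depth, Q² T / (g A³) = 1, i.e. A³/T = Q²/g = 248²/9.81 = 6270.
Try y = 4.73 m: A³/T = 12070 — high.
Try y = 3.25 m: A³/T = 2299 — low.
Try y = 4.09 m: A³/T = 6303 — close enough.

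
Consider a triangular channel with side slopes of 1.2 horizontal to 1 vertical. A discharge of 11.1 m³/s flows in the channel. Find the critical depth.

y_c = 1.77 m

At critical depth, Q² T / (g A³) = 1, i.e. A³/T = Q²/g = 11.1²/9.81 = 12.56.
At y = 1.25 m: A³/T = 2.197 — low.
At y = 2.1 m: A³/T = 29.41 — high.
At y = 1.77 m: A³/T = 12.51 — close enough.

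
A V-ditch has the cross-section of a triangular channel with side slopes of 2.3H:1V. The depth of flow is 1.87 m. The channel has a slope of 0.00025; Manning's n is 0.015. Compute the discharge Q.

Q = 7.65 m³/s

For a triangular section with side slope z = 2.3: A = zy² = 2.3×1.87² = 8.043 m²; P = 2y√(1+z²) = 2×1.87×2.508 = 9.38 m.
Hydraulic radius R = A/P = 8.043/9.38 = 0.8575 m.
Manning's equation: Q = (1/n) A R^(2/3) S^(1/2) = (1/0.015) × 8.043 × 0.8575^(2/3) × 0.00025^(1/2) = 7.65 m³/s.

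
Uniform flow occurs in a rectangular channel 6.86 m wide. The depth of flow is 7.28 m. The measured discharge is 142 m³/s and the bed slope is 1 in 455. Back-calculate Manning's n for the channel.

Flow area A = b·y = 6.86 × 7.28 = 49.94 m². Wetted perimeter P = b + 2y = 6.86 + 2×7.28 = 21.42 m.
Hydraulic radius R = A/P = 49.94/21.42 = 2.332 m.
Rearranging Manning's equation: n = (1/Q) A R^(2/3) S^(1/2) = (1/142) × 49.94 × 2.332^(2/3) × √0.002198 = 0.029.

n = 0.029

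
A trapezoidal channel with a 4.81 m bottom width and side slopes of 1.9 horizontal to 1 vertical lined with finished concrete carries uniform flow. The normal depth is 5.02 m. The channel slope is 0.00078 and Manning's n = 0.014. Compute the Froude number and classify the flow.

subcritical

With bottom width b = 4.81 m and side slope z = 1.9: A = (b + zy)y = (4.81 + 1.9×5.02)×5.02 = 72.03 m²; P = b + 2y√(1+z²) = 4.81 + 2×5.02×2.147 = 26.37 m.
Hydraulic radius R = A/P = 72.03/26.37 = 2.732 m.
V = (1/n) R^(2/3) √S = (1/0.014) × 2.732^(2/3) × √0.00078 = 3.898 m/s. Hydraulic depth D_h = A/T = 72.03/23.89 = 3.015 m.
Froude number Fr = V/√(g·D_h) = 3.898/√(9.81×3.015) = 0.717, which is less than 1, so the flow is subcritical.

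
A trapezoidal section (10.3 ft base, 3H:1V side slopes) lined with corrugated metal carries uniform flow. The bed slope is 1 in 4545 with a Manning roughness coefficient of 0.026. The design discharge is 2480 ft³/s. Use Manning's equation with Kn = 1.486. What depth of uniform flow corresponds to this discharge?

y_n = 14.3 ft

Manning's equation rearranged: A R^(2/3) = nQ / (1.486·√S) = 0.026 × 2480 / (1.486 × √0.00022) = 2925.
At y = 12.1 ft: A R^(2/3) = 1963 — low.
At y = 14.3 ft: A R^(2/3) = 2928 — matches.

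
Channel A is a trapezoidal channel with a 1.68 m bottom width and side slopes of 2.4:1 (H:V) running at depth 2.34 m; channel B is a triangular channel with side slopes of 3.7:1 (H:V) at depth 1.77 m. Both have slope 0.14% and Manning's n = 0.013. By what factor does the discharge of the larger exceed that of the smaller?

1.88

Channel A: With bottom width b = 1.68 m and side slope z = 2.4: A = (b + zy)y = (1.68 + 2.4×2.34)×2.34 = 17.07 m²; P = b + 2y√(1+z²) = 1.68 + 2×2.34×2.6 = 13.85 m. Hydraulic radius R = A/P = 17.07/13.85 = 1.233 m. Q_A = (1/0.013)·17.07·1.233^(2/3)·√0.0014 = 56.5 m³/s.
Channel B: For a triangular section with side slope z = 3.7: A = zy² = 3.7×1.77² = 11.59 m²; P = 2y√(1+z²) = 2×1.77×3.833 = 13.57 m. Hydraulic radius R = A/P = 11.59/13.57 = 0.8543 m. Q_B = (1/0.013)·11.59·0.8543^(2/3)·√0.0014 = 30.04 m³/s.
The larger discharge is 56.5 m³/s and the smaller is 30.04 m³/s; the ratio is 1.88.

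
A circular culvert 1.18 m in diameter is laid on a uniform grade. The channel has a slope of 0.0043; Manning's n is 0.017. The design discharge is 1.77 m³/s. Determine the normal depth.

y_n = 0.915 m

Manning's equation rearranged: A R^(2/3) = nQ / (1·√S) = 0.017 × 1.77 / (√0.0043) = 0.4589.
Try y = 0.754 m: A R^(2/3) = 0.3577 — short.
Try y = 0.996 m: A R^(2/3) = 0.4967 — over.
Try y = 0.915 m: A R^(2/3) = 0.4587 — ≈ 0.4589.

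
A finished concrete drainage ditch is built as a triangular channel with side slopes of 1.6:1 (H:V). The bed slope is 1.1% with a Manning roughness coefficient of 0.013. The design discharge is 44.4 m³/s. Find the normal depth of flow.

y_n = 1.97 m

Manning's equation rearranged: A R^(2/3) = nQ / (1·√S) = 0.013 × 44.4 / (√0.011) = 5.503.
Try y = 2.15 m: A R^(2/3) = 6.953 — over.
Try y = 1.59 m: A R^(2/3) = 3.11 — short.
Try y = 1.97 m: A R^(2/3) = 5.507 — ≈ 5.503.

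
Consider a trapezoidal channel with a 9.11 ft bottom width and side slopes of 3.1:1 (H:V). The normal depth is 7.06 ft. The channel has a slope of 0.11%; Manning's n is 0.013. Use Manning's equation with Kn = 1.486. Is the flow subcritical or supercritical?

With bottom width b = 9.11 ft and side slope z = 3.1: A = (b + zy)y = (9.11 + 3.1×7.06)×7.06 = 218.8 ft²; P = b + 2y√(1+z²) = 9.11 + 2×7.06×3.257 = 55.1 ft.
Hydraulic radius R = A/P = 218.8/55.1 = 3.971 ft.
V = (1.486/n) R^(2/3) √S = (1.486/0.013) × 3.971^(2/3) × √0.0011 = 9.507 ft/s. Hydraulic depth D_h = A/T = 218.8/52.88 = 4.138 ft.
Froude number Fr = V/√(g·D_h) = 9.507/√(32.2×4.138) = 0.824, which is less than 1, so the flow is subcritical.

subcritical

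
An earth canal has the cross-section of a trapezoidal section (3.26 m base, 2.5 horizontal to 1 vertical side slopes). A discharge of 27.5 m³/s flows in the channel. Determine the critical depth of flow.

At critical depth, Q² T / (g A³) = 1, i.e. A³/T = Q²/g = 27.5²/9.81 = 77.09.
At y = 1.24 m: A³/T = 51.85 — low.
At y = 1.51 m: A³/T = 110.9 — high.
At y = 1.38 m: A³/T = 78.15 — ≈ 77.09.

y_c = 1.38 m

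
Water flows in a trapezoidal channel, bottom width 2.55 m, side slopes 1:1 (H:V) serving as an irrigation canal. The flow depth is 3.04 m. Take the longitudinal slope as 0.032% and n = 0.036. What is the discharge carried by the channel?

With bottom width b = 2.55 m and side slope z = 1: A = (b + zy)y = (2.55 + 1×3.04)×3.04 = 16.99 m²; P = b + 2y√(1+z²) = 2.55 + 2×3.04×1.414 = 11.15 m.
Hydraulic radius R = A/P = 16.99/11.15 = 1.524 m.
Manning's equation: Q = (1/n) A R^(2/3) S^(1/2) = (1/0.036) × 16.99 × 1.524^(2/3) × 0.00032^(1/2) = 11.2 m³/s.

Q = 11.2 m³/s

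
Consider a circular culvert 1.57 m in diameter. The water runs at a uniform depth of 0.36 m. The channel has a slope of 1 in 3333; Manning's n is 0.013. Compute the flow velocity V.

For a circular section of diameter D = 1.57 m at depth y = 0.36 m, the central angle is θ = 2 arccos(1 − 2y/D) = 1.997 rad. Then A = (D²/8)(θ − sin θ) = 0.3349 m² and P = Dθ/2 = 1.568 m.
Hydraulic radius R = A/P = 0.3349/1.568 = 0.2136 m.
From Manning's equation, V = (1/n) R^(2/3) S^(1/2) = (1/0.013) × 0.2136^(2/3) × 0.0003^(1/2) = 0.476 m/s.

V = 0.476 m/s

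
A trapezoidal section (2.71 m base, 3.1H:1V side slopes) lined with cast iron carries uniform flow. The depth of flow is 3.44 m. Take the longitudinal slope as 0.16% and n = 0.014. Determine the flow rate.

Q = 197 m³/s

With bottom width b = 2.71 m and side slope z = 3.1: A = (b + zy)y = (2.71 + 3.1×3.44)×3.44 = 46.01 m²; P = b + 2y√(1+z²) = 2.71 + 2×3.44×3.257 = 25.12 m.
Hydraulic radius R = A/P = 46.01/25.12 = 1.831 m.
Manning's equation: Q = (1/n) A R^(2/3) S^(1/2) = (1/0.014) × 46.01 × 1.831^(2/3) × 0.0016^(1/2) = 197 m³/s.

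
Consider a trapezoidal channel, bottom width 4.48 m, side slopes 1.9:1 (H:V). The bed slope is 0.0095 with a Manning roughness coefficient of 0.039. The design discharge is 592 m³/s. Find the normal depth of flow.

Manning's equation rearranged: A R^(2/3) = nQ / (1·√S) = 0.039 × 592 / (√0.0095) = 236.9.
Trying y = 7.57 m: A R^(2/3) = 351.4 — over.
Trying y = 4.99 m: A R^(2/3) = 134.7 — short.
Trying y = 6.39 m: A R^(2/3) = 236.7 — close enough.

y_n = 6.39 m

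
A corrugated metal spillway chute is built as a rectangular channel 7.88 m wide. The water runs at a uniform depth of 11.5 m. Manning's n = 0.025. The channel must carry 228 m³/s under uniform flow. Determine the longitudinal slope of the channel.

S = 0.000942

Flow area A = b·y = 7.88 × 11.5 = 90.62 m². Wetted perimeter P = b + 2y = 7.88 + 2×11.5 = 30.88 m.
Hydraulic radius R = A/P = 90.62/30.88 = 2.935 m.
From Manning's equation, S = [nQ / (1 A R^(2/3))]² = [0.025 × 228 / (1 × 90.62 × 2.935^(2/3))]² = 0.000942.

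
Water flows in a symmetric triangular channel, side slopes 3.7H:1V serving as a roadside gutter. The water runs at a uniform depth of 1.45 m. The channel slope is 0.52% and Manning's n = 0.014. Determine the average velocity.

V = 4.06 m/s

For a triangular section with side slope z = 3.7: A = zy² = 3.7×1.45² = 7.779 m²; P = 2y√(1+z²) = 2×1.45×3.833 = 11.11 m.
Hydraulic radius R = A/P = 7.779/11.11 = 0.6999 m.
From Manning's equation, V = (1/n) R^(2/3) S^(1/2) = (1/0.014) × 0.6999^(2/3) × 0.0052^(1/2) = 4.06 m/s.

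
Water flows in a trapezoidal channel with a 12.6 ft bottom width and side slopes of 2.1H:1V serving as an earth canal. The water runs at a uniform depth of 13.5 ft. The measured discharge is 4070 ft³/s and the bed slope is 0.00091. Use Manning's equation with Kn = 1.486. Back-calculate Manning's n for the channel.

With bottom width b = 12.6 ft and side slope z = 2.1: A = (b + zy)y = (12.6 + 2.1×13.5)×13.5 = 552.8 ft²; P = b + 2y√(1+z²) = 12.6 + 2×13.5×2.326 = 75.4 ft.
Hydraulic radius R = A/P = 552.8/75.4 = 7.332 ft.
Rearranging Manning's equation: n = (1.486/Q) A R^(2/3) S^(1/2) = (1.486/4070) × 552.8 × 7.332^(2/3) × √0.00091 = 0.023.

n = 0.023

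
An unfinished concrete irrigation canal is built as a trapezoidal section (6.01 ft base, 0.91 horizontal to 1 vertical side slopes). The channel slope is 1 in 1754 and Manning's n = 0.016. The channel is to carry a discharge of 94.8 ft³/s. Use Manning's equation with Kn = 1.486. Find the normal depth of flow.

y_n = 3.13 ft

Manning's equation rearranged: A R^(2/3) = nQ / (1.486·√S) = 0.016 × 94.8 / (1.486 × √0.0005701) = 42.75.
At y = 3.88 ft: A R^(2/3) = 63.44 — too large.
At y = 2.28 ft: A R^(2/3) = 24.3 — too small.
At y = 3.13 ft: A R^(2/3) = 42.77 — ≈ 42.75.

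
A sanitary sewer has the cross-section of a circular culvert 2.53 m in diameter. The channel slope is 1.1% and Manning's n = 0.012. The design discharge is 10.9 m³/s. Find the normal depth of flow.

Manning's equation rearranged: A R^(2/3) = nQ / (1·√S) = 0.012 × 10.9 / (√0.011) = 1.247.
Try y = 1.22 m: A R^(2/3) = 1.741 — over.
Try y = 0.863 m: A R^(2/3) = 0.9278 — short.
Try y = 1.01 m: A R^(2/3) = 1.244 — close enough.

y_n = 1.01 m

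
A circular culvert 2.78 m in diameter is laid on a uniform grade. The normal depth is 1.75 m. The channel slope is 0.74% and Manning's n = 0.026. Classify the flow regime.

For a circular section of diameter D = 2.78 m at depth y = 1.75 m, the central angle is θ = 2 arccos(1 − 2y/D) = 3.666 rad. Then A = (D²/8)(θ − sin θ) = 4.024 m² and P = Dθ/2 = 5.095 m.
Hydraulic radius R = A/P = 4.024/5.095 = 0.7899 m.
V = (1/n) R^(2/3) √S = (1/0.026) × 0.7899^(2/3) × √0.0074 = 2.827 m/s. Hydraulic depth D_h = A/T = 4.024/2.685 = 1.499 m.
Froude number Fr = V/√(g·D_h) = 2.827/√(9.81×1.499) = 0.737, which is less than 1, so the flow is subcritical.

subcritical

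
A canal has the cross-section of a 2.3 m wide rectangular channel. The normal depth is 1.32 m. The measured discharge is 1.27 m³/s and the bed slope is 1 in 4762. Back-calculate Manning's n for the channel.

Flow area A = b·y = 2.3 × 1.32 = 3.036 m². Wetted perimeter P = b + 2y = 2.3 + 2×1.32 = 4.94 m.
Hydraulic radius R = A/P = 3.036/4.94 = 0.6146 m.
Rearranging Manning's equation: n = (1/Q) A R^(2/3) S^(1/2) = (1/1.27) × 3.036 × 0.6146^(2/3) × √0.00021 = 0.025.

n = 0.025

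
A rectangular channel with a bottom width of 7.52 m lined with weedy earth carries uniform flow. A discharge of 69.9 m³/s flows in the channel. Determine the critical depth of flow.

y_c = 2.07 m

For a rectangular channel, critical depth y_c = (q²/g)^(1/3) where q = Q/b = 69.9/7.52 = 9.295 m²/s.
So y_c = (9.295²/9.81)^(1/3) = 2.07 m.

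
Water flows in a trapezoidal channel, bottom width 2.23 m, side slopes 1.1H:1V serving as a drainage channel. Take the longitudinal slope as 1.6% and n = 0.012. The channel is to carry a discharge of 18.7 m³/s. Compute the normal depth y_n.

y_n = 0.833 m

Manning's equation rearranged: A R^(2/3) = nQ / (1·√S) = 0.012 × 18.7 / (√0.016) = 1.774.
Try y = 0.961 m: A R^(2/3) = 2.299 — high.
Try y = 0.612 m: A R^(2/3) = 1.026 — low.
Try y = 0.833 m: A R^(2/3) = 1.774 — matches.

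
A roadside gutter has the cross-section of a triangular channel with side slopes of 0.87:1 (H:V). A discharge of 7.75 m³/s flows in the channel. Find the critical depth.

At critical depth, Q² T / (g A³) = 1, i.e. A³/T = Q²/g = 7.75²/9.81 = 6.123.
Trying y = 1.34 m: A³/T = 1.635 — too small.
Trying y = 2.01 m: A³/T = 12.42 — too large.
Trying y = 1.74 m: A³/T = 6.036 — matches.

y_c = 1.74 m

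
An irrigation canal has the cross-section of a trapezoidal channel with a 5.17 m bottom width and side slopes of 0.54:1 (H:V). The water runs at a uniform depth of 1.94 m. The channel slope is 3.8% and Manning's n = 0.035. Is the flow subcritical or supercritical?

With bottom width b = 5.17 m and side slope z = 0.54: A = (b + zy)y = (5.17 + 0.54×1.94)×1.94 = 12.06 m²; P = b + 2y√(1+z²) = 5.17 + 2×1.94×1.136 = 9.58 m.
Hydraulic radius R = A/P = 12.06/9.58 = 1.259 m.
V = (1/n) R^(2/3) √S = (1/0.035) × 1.259^(2/3) × √0.038 = 6.494 m/s. Hydraulic depth D_h = A/T = 12.06/7.265 = 1.66 m.
Froude number Fr = V/√(g·D_h) = 6.494/√(9.81×1.66) = 1.61, which is greater than 1, so the flow is supercritical.

supercritical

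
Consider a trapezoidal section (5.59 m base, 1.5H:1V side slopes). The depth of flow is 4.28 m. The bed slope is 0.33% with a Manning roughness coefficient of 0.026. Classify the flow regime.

subcritical

With bottom width b = 5.59 m and side slope z = 1.5: A = (b + zy)y = (5.59 + 1.5×4.28)×4.28 = 51.4 m²; P = b + 2y√(1+z²) = 5.59 + 2×4.28×1.803 = 21.02 m.
Hydraulic radius R = A/P = 51.4/21.02 = 2.445 m.
V = (1/n) R^(2/3) √S = (1/0.026) × 2.445^(2/3) × √0.0033 = 4.01 m/s. Hydraulic depth D_h = A/T = 51.4/18.43 = 2.789 m.
Froude number Fr = V/√(g·D_h) = 4.01/√(9.81×2.789) = 0.767, which is less than 1, so the flow is subcritical.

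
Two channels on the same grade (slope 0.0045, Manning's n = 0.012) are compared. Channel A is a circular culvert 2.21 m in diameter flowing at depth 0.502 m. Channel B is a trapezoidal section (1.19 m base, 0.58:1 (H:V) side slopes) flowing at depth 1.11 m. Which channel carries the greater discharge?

channel B

Channel A: For a circular section of diameter D = 2.21 m at depth y = 0.502 m, the central angle is θ = 2 arccos(1 − 2y/D) = 1.987 rad. Then A = (D²/8)(θ − sin θ) = 0.6548 m² and P = Dθ/2 = 2.196 m. Hydraulic radius R = A/P = 0.6548/2.196 = 0.2982 m. Q_A = (1/0.012)·0.6548·0.2982^(2/3)·√0.0045 = 1.634 m³/s.
Channel B: With bottom width b = 1.19 m and side slope z = 0.58: A = (b + zy)y = (1.19 + 0.58×1.11)×1.11 = 2.036 m²; P = b + 2y√(1+z²) = 1.19 + 2×1.11×1.156 = 3.756 m. Hydraulic radius R = A/P = 2.036/3.756 = 0.5419 m. Q_B = (1/0.012)·2.036·0.5419^(2/3)·√0.0045 = 7.563 m³/s.
Q_A = 1.634 m³/s vs Q_B = 7.563 m³/s, so channel B carries more.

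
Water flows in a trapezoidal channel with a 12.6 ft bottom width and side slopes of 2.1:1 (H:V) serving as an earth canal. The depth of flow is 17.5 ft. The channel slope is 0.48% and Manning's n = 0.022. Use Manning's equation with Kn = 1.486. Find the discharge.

Q = 17700 ft³/s

With bottom width b = 12.6 ft and side slope z = 2.1: A = (b + zy)y = (12.6 + 2.1×17.5)×17.5 = 863.6 ft²; P = b + 2y√(1+z²) = 12.6 + 2×17.5×2.326 = 94.01 ft.
Hydraulic radius R = A/P = 863.6/94.01 = 9.187 ft.
Manning's equation: Q = (1.486/n) A R^(2/3) S^(1/2) = (1.486/0.022) × 863.6 × 9.187^(2/3) × 0.0048^(1/2) = 17700 ft³/s.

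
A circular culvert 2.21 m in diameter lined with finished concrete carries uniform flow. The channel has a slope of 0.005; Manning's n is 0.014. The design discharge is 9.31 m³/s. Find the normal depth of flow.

y_n = 1.38 m

Manning's equation rearranged: A R^(2/3) = nQ / (1·√S) = 0.014 × 9.31 / (√0.005) = 1.843.
Trying y = 1.66 m: A R^(2/3) = 2.359 — over.
Trying y = 1.04 m: A R^(2/3) = 1.164 — short.
Trying y = 1.38 m: A R^(2/3) = 1.843 — matches.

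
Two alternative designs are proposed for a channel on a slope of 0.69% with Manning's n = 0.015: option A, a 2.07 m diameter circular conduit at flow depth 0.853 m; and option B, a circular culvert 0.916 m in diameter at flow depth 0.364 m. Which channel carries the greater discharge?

channel A

Channel A: For a circular section of diameter D = 2.07 m at depth y = 0.853 m, the central angle is θ = 2 arccos(1 − 2y/D) = 2.788 rad. Then A = (D²/8)(θ − sin θ) = 1.308 m² and P = Dθ/2 = 2.886 m. Hydraulic radius R = A/P = 1.308/2.886 = 0.4532 m. Q_A = (1/0.015)·1.308·0.4532^(2/3)·√0.0069 = 4.274 m³/s.
Channel B: For a circular section of diameter D = 0.916 m at depth y = 0.364 m, the central angle is θ = 2 arccos(1 − 2y/D) = 2.728 rad. Then A = (D²/8)(θ − sin θ) = 0.244 m² and P = Dθ/2 = 1.25 m. Hydraulic radius R = A/P = 0.244/1.25 = 0.1953 m. Q_B = (1/0.015)·0.244·0.1953^(2/3)·√0.0069 = 0.4548 m³/s.
Q_A = 4.274 m³/s vs Q_B = 0.4548 m³/s, so channel A carries more.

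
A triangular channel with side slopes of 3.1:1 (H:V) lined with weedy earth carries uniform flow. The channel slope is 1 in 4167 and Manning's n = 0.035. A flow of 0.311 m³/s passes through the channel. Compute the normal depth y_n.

Manning's equation rearranged: A R^(2/3) = nQ / (1·√S) = 0.035 × 0.311 / (√0.00024) = 0.7027.
Try y = 0.847 m: A R^(2/3) = 1.213 — high.
Try y = 0.619 m: A R^(2/3) = 0.5258 — low.
Try y = 0.69 m: A R^(2/3) = 0.7024 — close enough.

y_n = 0.69 m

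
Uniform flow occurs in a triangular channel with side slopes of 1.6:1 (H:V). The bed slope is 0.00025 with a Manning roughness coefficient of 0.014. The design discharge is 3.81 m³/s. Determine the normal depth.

y_n = 1.64 m

Manning's equation rearranged: A R^(2/3) = nQ / (1·√S) = 0.014 × 3.81 / (√0.00025) = 3.374.
Try y = 1.95 m: A R^(2/3) = 5.359 — high.
Try y = 1.18 m: A R^(2/3) = 1.404 — low.
Try y = 1.64 m: A R^(2/3) = 3.378 — close enough.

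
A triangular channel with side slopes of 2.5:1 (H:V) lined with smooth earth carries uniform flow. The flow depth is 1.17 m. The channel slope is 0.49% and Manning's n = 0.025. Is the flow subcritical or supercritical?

subcritical

For a triangular section with side slope z = 2.5: A = zy² = 2.5×1.17² = 3.422 m²; P = 2y√(1+z²) = 2×1.17×2.693 = 6.301 m.
Hydraulic radius R = A/P = 3.422/6.301 = 0.5432 m.
V = (1/n) R^(2/3) √S = (1/0.025) × 0.5432^(2/3) × √0.0049 = 1.864 m/s. Hydraulic depth D_h = A/T = 3.422/5.85 = 0.585 m.
Froude number Fr = V/√(g·D_h) = 1.864/√(9.81×0.585) = 0.778, which is less than 1, so the flow is subcritical.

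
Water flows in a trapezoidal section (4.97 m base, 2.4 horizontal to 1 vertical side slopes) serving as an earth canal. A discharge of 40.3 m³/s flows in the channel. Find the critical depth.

At critical depth, Q² T / (g A³) = 1, i.e. A³/T = Q²/g = 40.3²/9.81 = 165.6.
At y = 1.79 m: A³/T = 336.4 — high.
At y = 1.48 m: A³/T = 166.2 — close enough.

y_c = 1.48 m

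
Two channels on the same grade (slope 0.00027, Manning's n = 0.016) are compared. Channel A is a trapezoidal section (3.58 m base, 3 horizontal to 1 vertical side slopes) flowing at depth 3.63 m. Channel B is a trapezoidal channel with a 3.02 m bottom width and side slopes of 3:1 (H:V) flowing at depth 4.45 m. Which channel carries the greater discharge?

Channel A: With bottom width b = 3.58 m and side slope z = 3: A = (b + zy)y = (3.58 + 3×3.63)×3.63 = 52.53 m²; P = b + 2y√(1+z²) = 3.58 + 2×3.63×3.162 = 26.54 m. Hydraulic radius R = A/P = 52.53/26.54 = 1.979 m. Q_A = (1/0.016)·52.53·1.979^(2/3)·√0.00027 = 85.04 m³/s.
Channel B: With bottom width b = 3.02 m and side slope z = 3: A = (b + zy)y = (3.02 + 3×4.45)×4.45 = 72.85 m²; P = b + 2y√(1+z²) = 3.02 + 2×4.45×3.162 = 31.16 m. Hydraulic radius R = A/P = 72.85/31.16 = 2.338 m. Q_B = (1/0.016)·72.85·2.338^(2/3)·√0.00027 = 131.8 m³/s.
Q_A = 85.04 m³/s vs Q_B = 131.8 m³/s, so channel B carries more.

channel B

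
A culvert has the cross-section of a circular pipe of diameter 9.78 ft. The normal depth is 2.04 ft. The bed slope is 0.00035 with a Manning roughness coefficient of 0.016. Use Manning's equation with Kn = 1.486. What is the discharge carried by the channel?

For a circular section of diameter D = 9.78 ft at depth y = 2.04 ft, the central angle is θ = 2 arccos(1 − 2y/D) = 1.897 rad. Then A = (D²/8)(θ − sin θ) = 11.36 ft² and P = Dθ/2 = 9.277 ft.
Hydraulic radius R = A/P = 11.36/9.277 = 1.224 ft.
Manning's equation: Q = (1.486/n) A R^(2/3) S^(1/2) = (1.486/0.016) × 11.36 × 1.224^(2/3) × 0.00035^(1/2) = 22.6 ft³/s.

Q = 22.6 ft³/s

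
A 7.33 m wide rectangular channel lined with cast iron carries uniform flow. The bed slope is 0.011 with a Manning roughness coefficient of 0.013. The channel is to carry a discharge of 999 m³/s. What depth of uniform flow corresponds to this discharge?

Manning's equation rearranged: A R^(2/3) = nQ / (1·√S) = 0.013 × 999 / (√0.011) = 123.8.
At y = 9.68 m: A R^(2/3) = 136.2 — too large.
At y = 7.73 m: A R^(2/3) = 104 — too small.
At y = 8.94 m: A R^(2/3) = 123.9 — ≈ 123.8.

y_n = 8.94 m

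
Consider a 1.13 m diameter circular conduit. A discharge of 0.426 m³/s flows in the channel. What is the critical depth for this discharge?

y_c = 0.354 m

At critical depth, Q² T / (g A³) = 1, i.e. A³/T = Q²/g = 0.426²/9.81 = 0.0185.
Try y = 0.272 m: A³/T = 0.006644 — too small.
Try y = 0.433 m: A³/T = 0.04025 — too large.
Try y = 0.354 m: A³/T = 0.0185 — close enough.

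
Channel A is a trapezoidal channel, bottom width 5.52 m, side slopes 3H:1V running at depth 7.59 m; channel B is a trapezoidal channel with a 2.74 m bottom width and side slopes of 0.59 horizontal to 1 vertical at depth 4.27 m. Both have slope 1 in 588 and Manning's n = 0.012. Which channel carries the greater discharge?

Channel A: With bottom width b = 5.52 m and side slope z = 3: A = (b + zy)y = (5.52 + 3×7.59)×7.59 = 214.7 m²; P = b + 2y√(1+z²) = 5.52 + 2×7.59×3.162 = 53.52 m. Hydraulic radius R = A/P = 214.7/53.52 = 4.012 m. Q_A = (1/0.012)·214.7·4.012^(2/3)·√0.001701 = 1863 m³/s.
Channel B: With bottom width b = 2.74 m and side slope z = 0.59: A = (b + zy)y = (2.74 + 0.59×4.27)×4.27 = 22.46 m²; P = b + 2y√(1+z²) = 2.74 + 2×4.27×1.161 = 12.66 m. Hydraulic radius R = A/P = 22.46/12.66 = 1.774 m. Q_B = (1/0.012)·22.46·1.774^(2/3)·√0.001701 = 113.1 m³/s.
Q_A = 1863 m³/s vs Q_B = 113.1 m³/s, so channel A carries more.

channel A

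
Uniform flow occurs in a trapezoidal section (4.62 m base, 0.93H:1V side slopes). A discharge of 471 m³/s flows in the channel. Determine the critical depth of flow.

y_c = 6.71 m

At critical depth, Q² T / (g A³) = 1, i.e. A³/T = Q²/g = 471²/9.81 = 22610.
Trying y = 5.73 m: A³/T = 12130 — too small.
Trying y = 8.58 m: A³/T = 61390 — too large.
Trying y = 6.71 m: A³/T = 22630 — close enough.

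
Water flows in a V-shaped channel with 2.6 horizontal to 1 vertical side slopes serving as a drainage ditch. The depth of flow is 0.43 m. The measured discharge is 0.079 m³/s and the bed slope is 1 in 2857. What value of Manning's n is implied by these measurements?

For a triangular section with side slope z = 2.6: A = zy² = 2.6×0.43² = 0.4807 m²; P = 2y√(1+z²) = 2×0.43×2.786 = 2.396 m.
Hydraulic radius R = A/P = 0.4807/2.396 = 0.2007 m.
Rearranging Manning's equation: n = (1/Q) A R^(2/3) S^(1/2) = (1/0.079) × 0.4807 × 0.2007^(2/3) × √0.00035 = 0.039.

n = 0.039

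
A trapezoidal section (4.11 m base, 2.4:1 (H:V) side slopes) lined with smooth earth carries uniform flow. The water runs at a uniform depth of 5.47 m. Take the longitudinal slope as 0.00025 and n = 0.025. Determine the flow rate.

With bottom width b = 4.11 m and side slope z = 2.4: A = (b + zy)y = (4.11 + 2.4×5.47)×5.47 = 94.29 m²; P = b + 2y√(1+z²) = 4.11 + 2×5.47×2.6 = 32.55 m.
Hydraulic radius R = A/P = 94.29/32.55 = 2.896 m.
Manning's equation: Q = (1/n) A R^(2/3) S^(1/2) = (1/0.025) × 94.29 × 2.896^(2/3) × 0.00025^(1/2) = 121 m³/s.

Q = 121 m³/s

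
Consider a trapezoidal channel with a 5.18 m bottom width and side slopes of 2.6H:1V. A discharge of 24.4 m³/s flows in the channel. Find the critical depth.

At critical depth, Q² T / (g A³) = 1, i.e. A³/T = Q²/g = 24.4²/9.81 = 60.69.
Try y = 0.838 m: A³/T = 24.59 — too small.
Try y = 1.29 m: A³/T = 112.2 — too large.
Try y = 1.09 m: A³/T = 61.44 — matches.

y_c = 1.09 m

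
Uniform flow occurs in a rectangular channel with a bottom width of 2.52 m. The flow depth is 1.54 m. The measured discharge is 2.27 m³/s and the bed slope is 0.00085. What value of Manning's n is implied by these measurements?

Flow area A = b·y = 2.52 × 1.54 = 3.881 m². Wetted perimeter P = b + 2y = 2.52 + 2×1.54 = 5.6 m.
Hydraulic radius R = A/P = 3.881/5.6 = 0.693 m.
Rearranging Manning's equation: n = (1/Q) A R^(2/3) S^(1/2) = (1/2.27) × 3.881 × 0.693^(2/3) × √0.00085 = 0.039.

n = 0.039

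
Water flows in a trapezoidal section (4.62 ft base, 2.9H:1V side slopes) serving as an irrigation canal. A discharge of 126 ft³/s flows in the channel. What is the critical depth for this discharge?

At critical depth, Q² T / (g A³) = 1, i.e. A³/T = Q²/g = 126²/32.2 = 493.
Try y = 1.46 ft: A³/T = 165 — too small.
Try y = 1.94 ft: A³/T = 494.8 — ≈ 493.

y_c = 1.94 ft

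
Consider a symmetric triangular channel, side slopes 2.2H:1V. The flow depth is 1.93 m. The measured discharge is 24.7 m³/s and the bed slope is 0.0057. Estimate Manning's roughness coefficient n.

For a triangular section with side slope z = 2.2: A = zy² = 2.2×1.93² = 8.195 m²; P = 2y√(1+z²) = 2×1.93×2.417 = 9.328 m.
Hydraulic radius R = A/P = 8.195/9.328 = 0.8785 m.
Rearranging Manning's equation: n = (1/Q) A R^(2/3) S^(1/2) = (1/24.7) × 8.195 × 0.8785^(2/3) × √0.0057 = 0.023.

n = 0.023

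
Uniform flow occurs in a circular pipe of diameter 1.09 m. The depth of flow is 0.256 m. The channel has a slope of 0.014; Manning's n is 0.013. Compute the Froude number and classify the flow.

For a circular section of diameter D = 1.09 m at depth y = 0.256 m, the central angle is θ = 2 arccos(1 − 2y/D) = 2.024 rad. Then A = (D²/8)(θ − sin θ) = 0.167 m² and P = Dθ/2 = 1.103 m.
Hydraulic radius R = A/P = 0.167/1.103 = 0.1514 m.
V = (1/n) R^(2/3) √S = (1/0.013) × 0.1514^(2/3) × √0.014 = 2.586 m/s. Hydraulic depth D_h = A/T = 0.167/0.9241 = 0.1807 m.
Froude number Fr = V/√(g·D_h) = 2.586/√(9.81×0.1807) = 1.94, which is greater than 1, so the flow is supercritical.

supercritical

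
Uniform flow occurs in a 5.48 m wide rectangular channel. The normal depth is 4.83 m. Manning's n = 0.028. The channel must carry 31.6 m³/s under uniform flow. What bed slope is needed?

S = 0.000531

Flow area A = b·y = 5.48 × 4.83 = 26.47 m². Wetted perimeter P = b + 2y = 5.48 + 2×4.83 = 15.14 m.
Hydraulic radius R = A/P = 26.47/15.14 = 1.748 m.
From Manning's equation, S = [nQ / (1 A R^(2/3))]² = [0.028 × 31.6 / (1 × 26.47 × 1.748^(2/3))]² = 0.000531.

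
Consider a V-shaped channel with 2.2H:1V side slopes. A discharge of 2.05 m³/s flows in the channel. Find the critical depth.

At critical depth, Q² T / (g A³) = 1, i.e. A³/T = Q²/g = 2.05²/9.81 = 0.4284.
Trying y = 0.545 m: A³/T = 0.1164 — short.
Trying y = 0.846 m: A³/T = 1.049 — over.
Trying y = 0.707 m: A³/T = 0.4275 — close enough.

y_c = 0.707 m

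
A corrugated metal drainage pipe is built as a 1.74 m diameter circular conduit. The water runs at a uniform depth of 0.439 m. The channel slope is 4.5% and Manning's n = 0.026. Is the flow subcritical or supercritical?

For a circular section of diameter D = 1.74 m at depth y = 0.439 m, the central angle is θ = 2 arccos(1 − 2y/D) = 2.105 rad. Then A = (D²/8)(θ − sin θ) = 0.4709 m² and P = Dθ/2 = 1.831 m.
Hydraulic radius R = A/P = 0.4709/1.831 = 0.2571 m.
V = (1/n) R^(2/3) √S = (1/0.026) × 0.2571^(2/3) × √0.045 = 3.299 m/s. Hydraulic depth D_h = A/T = 0.4709/1.511 = 0.3116 m.
Froude number Fr = V/√(g·D_h) = 3.299/√(9.81×0.3116) = 1.89, which is greater than 1, so the flow is supercritical.

supercritical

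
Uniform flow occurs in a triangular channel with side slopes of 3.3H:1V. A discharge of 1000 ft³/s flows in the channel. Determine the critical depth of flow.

y_c = 5.64 ft

At critical depth, Q² T / (g A³) = 1, i.e. A³/T = Q²/g = 1000²/32.2 = 31060.
Try y = 6.73 ft: A³/T = 75170 — over.
Try y = 4.18 ft: A³/T = 6948 — short.
Try y = 5.64 ft: A³/T = 31070 — ≈ 31060.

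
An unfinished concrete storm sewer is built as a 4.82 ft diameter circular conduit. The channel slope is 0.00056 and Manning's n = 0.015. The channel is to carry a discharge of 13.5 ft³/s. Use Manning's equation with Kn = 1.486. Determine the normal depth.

y_n = 1.74 ft

Manning's equation rearranged: A R^(2/3) = nQ / (1.486·√S) = 0.015 × 13.5 / (1.486 × √0.00056) = 5.759.
Trying y = 1.38 ft: A R^(2/3) = 3.695 — short.
Trying y = 1.97 ft: A R^(2/3) = 7.242 — over.
Trying y = 1.74 ft: A R^(2/3) = 5.758 — matches.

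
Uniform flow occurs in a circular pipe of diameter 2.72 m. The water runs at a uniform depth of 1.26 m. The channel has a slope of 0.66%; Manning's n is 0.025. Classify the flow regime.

For a circular section of diameter D = 2.72 m at depth y = 1.26 m, the central angle is θ = 2 arccos(1 − 2y/D) = 2.994 rad. Then A = (D²/8)(θ − sin θ) = 2.634 m² and P = Dθ/2 = 4.072 m.
Hydraulic radius R = A/P = 2.634/4.072 = 0.6467 m.
V = (1/n) R^(2/3) √S = (1/0.025) × 0.6467^(2/3) × √0.0066 = 2.43 m/s. Hydraulic depth D_h = A/T = 2.634/2.713 = 0.9709 m.
Froude number Fr = V/√(g·D_h) = 2.43/√(9.81×0.9709) = 0.787, which is less than 1, so the flow is subcritical.

subcritical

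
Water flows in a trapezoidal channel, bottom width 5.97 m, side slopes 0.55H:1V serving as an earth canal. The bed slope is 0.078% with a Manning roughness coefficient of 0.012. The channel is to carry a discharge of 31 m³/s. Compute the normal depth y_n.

y_n = 1.71 m

Manning's equation rearranged: A R^(2/3) = nQ / (1·√S) = 0.012 × 31 / (√0.00078) = 13.32.
At y = 1.26 m: A R^(2/3) = 8.108 — too small.
At y = 2.08 m: A R^(2/3) = 18.35 — too large.
At y = 1.71 m: A R^(2/3) = 13.32 — matches.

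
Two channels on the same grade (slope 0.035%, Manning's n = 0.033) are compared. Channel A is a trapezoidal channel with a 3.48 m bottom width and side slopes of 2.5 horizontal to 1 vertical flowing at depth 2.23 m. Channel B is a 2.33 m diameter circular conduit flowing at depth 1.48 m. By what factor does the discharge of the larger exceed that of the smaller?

11.1

Channel A: With bottom width b = 3.48 m and side slope z = 2.5: A = (b + zy)y = (3.48 + 2.5×2.23)×2.23 = 20.19 m²; P = b + 2y√(1+z²) = 3.48 + 2×2.23×2.693 = 15.49 m. Hydraulic radius R = A/P = 20.19/15.49 = 1.304 m. Q_A = (1/0.033)·20.19·1.304^(2/3)·√0.00035 = 13.66 m³/s.
Channel B: For a circular section of diameter D = 2.33 m at depth y = 1.48 m, the central angle is θ = 2 arccos(1 − 2y/D) = 3.689 rad. Then A = (D²/8)(θ − sin θ) = 2.857 m² and P = Dθ/2 = 4.298 m. Hydraulic radius R = A/P = 2.857/4.298 = 0.6647 m. Q_B = (1/0.033)·2.857·0.6647^(2/3)·√0.00035 = 1.234 m³/s.
The larger discharge is 13.66 m³/s and the smaller is 1.234 m³/s; the ratio is 11.1.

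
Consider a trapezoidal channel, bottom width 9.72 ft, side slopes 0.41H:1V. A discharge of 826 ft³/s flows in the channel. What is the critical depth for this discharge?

y_c = 5.59 ft

At critical depth, Q² T / (g A³) = 1, i.e. A³/T = Q²/g = 826²/32.2 = 21190.
Trying y = 6.35 ft: A³/T = 32100 — high.
Trying y = 4.15 ft: A³/T = 8115 — low.
Trying y = 5.59 ft: A³/T = 21170 — matches.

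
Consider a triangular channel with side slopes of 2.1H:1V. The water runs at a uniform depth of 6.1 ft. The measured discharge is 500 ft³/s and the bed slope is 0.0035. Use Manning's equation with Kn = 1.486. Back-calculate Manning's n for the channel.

n = 0.027

For a triangular section with side slope z = 2.1: A = zy² = 2.1×6.1² = 78.14 ft²; P = 2y√(1+z²) = 2×6.1×2.326 = 28.38 ft.
Hydraulic radius R = A/P = 78.14/28.38 = 2.754 ft.
Rearranging Manning's equation: n = (1.486/Q) A R^(2/3) S^(1/2) = (1.486/500) × 78.14 × 2.754^(2/3) × √0.0035 = 0.027.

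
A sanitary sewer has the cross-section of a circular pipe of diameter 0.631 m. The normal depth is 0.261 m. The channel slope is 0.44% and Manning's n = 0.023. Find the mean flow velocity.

V = 0.772 m/s

For a circular section of diameter D = 0.631 m at depth y = 0.261 m, the central angle is θ = 2 arccos(1 − 2y/D) = 2.794 rad. Then A = (D²/8)(θ − sin θ) = 0.1221 m² and P = Dθ/2 = 0.8816 m.
Hydraulic radius R = A/P = 0.1221/0.8816 = 0.1385 m.
From Manning's equation, V = (1/n) R^(2/3) S^(1/2) = (1/0.023) × 0.1385^(2/3) × 0.0044^(1/2) = 0.772 m/s.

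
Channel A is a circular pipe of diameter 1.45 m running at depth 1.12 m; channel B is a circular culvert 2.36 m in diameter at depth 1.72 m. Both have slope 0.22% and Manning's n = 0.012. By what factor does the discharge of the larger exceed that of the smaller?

Channel A: For a circular section of diameter D = 1.45 m at depth y = 1.12 m, the central angle is θ = 2 arccos(1 − 2y/D) = 4.294 rad. Then A = (D²/8)(θ − sin θ) = 1.369 m² and P = Dθ/2 = 3.113 m. Hydraulic radius R = A/P = 1.369/3.113 = 0.4396 m. Q_A = (1/0.012)·1.369·0.4396^(2/3)·√0.0022 = 3.093 m³/s.
Channel B: For a circular section of diameter D = 2.36 m at depth y = 1.72 m, the central angle is θ = 2 arccos(1 − 2y/D) = 4.092 rad. Then A = (D²/8)(θ − sin θ) = 3.416 m² and P = Dθ/2 = 4.829 m. Hydraulic radius R = A/P = 3.416/4.829 = 0.7073 m. Q_B = (1/0.012)·3.416·0.7073^(2/3)·√0.0022 = 10.6 m³/s.
The larger discharge is 10.6 m³/s and the smaller is 3.093 m³/s; the ratio is 3.43.

3.43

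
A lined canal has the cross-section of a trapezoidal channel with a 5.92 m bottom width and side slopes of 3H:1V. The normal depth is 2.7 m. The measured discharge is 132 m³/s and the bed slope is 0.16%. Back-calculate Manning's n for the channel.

n = 0.016

With bottom width b = 5.92 m and side slope z = 3: A = (b + zy)y = (5.92 + 3×2.7)×2.7 = 37.85 m²; P = b + 2y√(1+z²) = 5.92 + 2×2.7×3.162 = 23 m.
Hydraulic radius R = A/P = 37.85/23 = 1.646 m.
Rearranging Manning's equation: n = (1/Q) A R^(2/3) S^(1/2) = (1/132) × 37.85 × 1.646^(2/3) × √0.0016 = 0.016.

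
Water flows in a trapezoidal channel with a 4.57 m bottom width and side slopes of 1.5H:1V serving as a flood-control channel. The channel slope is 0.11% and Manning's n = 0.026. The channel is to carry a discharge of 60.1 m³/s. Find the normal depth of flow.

y_n = 3.26 m

Manning's equation rearranged: A R^(2/3) = nQ / (1·√S) = 0.026 × 60.1 / (√0.0011) = 47.11.
Trying y = 3.93 m: A R^(2/3) = 69.46 — too large.
Trying y = 2.37 m: A R^(2/3) = 24.88 — too small.
Trying y = 3.26 m: A R^(2/3) = 47.13 — close enough.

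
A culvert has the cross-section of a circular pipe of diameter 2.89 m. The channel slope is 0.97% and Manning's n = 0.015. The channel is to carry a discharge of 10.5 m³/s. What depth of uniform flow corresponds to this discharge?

y_n = 1.09 m

Manning's equation rearranged: A R^(2/3) = nQ / (1·√S) = 0.015 × 10.5 / (√0.0097) = 1.599.
Trying y = 1.18 m: A R^(2/3) = 1.848 — too large.
Trying y = 0.935 m: A R^(2/3) = 1.196 — too small.
Trying y = 1.09 m: A R^(2/3) = 1.597 — close enough.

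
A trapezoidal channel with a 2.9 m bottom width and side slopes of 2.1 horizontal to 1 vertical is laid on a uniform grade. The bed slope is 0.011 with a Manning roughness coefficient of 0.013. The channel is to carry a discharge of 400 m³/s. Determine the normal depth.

y_n = 3.36 m

Manning's equation rearranged: A R^(2/3) = nQ / (1·√S) = 0.013 × 400 / (√0.011) = 49.58.
Try y = 3.74 m: A R^(2/3) = 63.45 — too large.
Try y = 3.36 m: A R^(2/3) = 49.6 — close enough.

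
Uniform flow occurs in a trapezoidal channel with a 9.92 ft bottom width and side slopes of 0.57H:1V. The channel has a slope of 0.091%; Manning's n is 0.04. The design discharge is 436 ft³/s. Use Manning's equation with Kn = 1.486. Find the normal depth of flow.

y_n = 9.33 ft

Manning's equation rearranged: A R^(2/3) = nQ / (1.486·√S) = 0.04 × 436 / (1.486 × √0.00091) = 389.1.
Try y = 10.3 ft: A R^(2/3) = 465.1 — too large.
Try y = 8.12 ft: A R^(2/3) = 304 — too small.
Try y = 9.33 ft: A R^(2/3) = 389.1 — matches.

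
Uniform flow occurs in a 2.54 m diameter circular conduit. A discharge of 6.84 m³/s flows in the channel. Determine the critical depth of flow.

y_c = 1.18 m

At critical depth, Q² T / (g A³) = 1, i.e. A³/T = Q²/g = 6.84²/9.81 = 4.769.
Trying y = 1.3 m: A³/T = 7 — over.
Trying y = 0.893 m: A³/T = 1.658 — short.
Trying y = 1.18 m: A³/T = 4.834 — ≈ 4.769.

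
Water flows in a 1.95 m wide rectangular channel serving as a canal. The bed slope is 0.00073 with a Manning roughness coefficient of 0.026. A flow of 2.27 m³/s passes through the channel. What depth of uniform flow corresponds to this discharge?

Manning's equation rearranged: A R^(2/3) = nQ / (1·√S) = 0.026 × 2.27 / (√0.00073) = 2.184.
At y = 1.13 m: A R^(2/3) = 1.431 — low.
At y = 1.94 m: A R^(2/3) = 2.835 — high.
At y = 1.57 m: A R^(2/3) = 2.181 — close enough.

y_n = 1.57 m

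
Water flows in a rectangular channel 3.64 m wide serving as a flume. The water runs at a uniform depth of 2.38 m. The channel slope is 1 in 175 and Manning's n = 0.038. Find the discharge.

Flow area A = b·y = 3.64 × 2.38 = 8.663 m². Wetted perimeter P = b + 2y = 3.64 + 2×2.38 = 8.4 m.
Hydraulic radius R = A/P = 8.663/8.4 = 1.031 m.
Manning's equation: Q = (1/n) A R^(2/3) S^(1/2) = (1/0.038) × 8.663 × 1.031^(2/3) × 0.005714^(1/2) = 17.6 m³/s.

Q = 17.6 m³/s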